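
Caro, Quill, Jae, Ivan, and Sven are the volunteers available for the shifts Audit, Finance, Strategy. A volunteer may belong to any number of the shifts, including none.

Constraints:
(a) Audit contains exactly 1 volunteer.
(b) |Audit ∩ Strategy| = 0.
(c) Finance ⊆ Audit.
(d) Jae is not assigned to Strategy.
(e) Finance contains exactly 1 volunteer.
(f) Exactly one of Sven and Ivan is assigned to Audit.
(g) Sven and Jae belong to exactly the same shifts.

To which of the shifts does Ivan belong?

From (d): Jae ∉ Strategy.
(g): Sven matches Jae: Sven ∉ Strategy.
Suppose Ivan ∉ Audit: no assignment then satisfies all the clues, so Ivan ∈ Audit.

Ivan: Audit, Finance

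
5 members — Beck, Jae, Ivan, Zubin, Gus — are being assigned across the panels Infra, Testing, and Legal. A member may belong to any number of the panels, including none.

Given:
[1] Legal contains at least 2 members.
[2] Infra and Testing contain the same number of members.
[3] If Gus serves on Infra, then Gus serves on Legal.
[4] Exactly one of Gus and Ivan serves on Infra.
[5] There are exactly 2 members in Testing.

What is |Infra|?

2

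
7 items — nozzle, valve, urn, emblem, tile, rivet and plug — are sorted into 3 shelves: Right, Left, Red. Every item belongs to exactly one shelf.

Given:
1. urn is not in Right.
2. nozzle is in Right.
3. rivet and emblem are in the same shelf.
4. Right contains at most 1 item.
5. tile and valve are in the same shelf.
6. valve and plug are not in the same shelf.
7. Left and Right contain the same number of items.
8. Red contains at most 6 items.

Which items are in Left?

Left = {plug}

From (1): urn ∉ Right.
From (2): nozzle ∈ Right.
(4): Right already has 1, so the rest are out.
Suppose valve ∈ Left: no assignment then satisfies all the clues, so valve ∉ Left.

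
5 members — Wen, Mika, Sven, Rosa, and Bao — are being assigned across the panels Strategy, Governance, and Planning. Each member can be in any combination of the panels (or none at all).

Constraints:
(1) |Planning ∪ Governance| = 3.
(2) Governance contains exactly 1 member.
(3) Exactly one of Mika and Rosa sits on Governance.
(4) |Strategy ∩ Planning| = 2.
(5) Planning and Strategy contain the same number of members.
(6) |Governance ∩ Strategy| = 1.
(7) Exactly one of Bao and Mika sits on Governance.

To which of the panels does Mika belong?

Mika: Governance, Planning, Strategy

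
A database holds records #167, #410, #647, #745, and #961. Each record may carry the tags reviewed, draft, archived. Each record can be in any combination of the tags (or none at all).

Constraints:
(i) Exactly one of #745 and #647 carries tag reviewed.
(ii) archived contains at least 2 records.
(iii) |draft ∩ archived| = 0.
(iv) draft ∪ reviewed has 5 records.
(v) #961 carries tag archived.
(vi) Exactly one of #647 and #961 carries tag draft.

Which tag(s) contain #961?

#961: archived, reviewed

From (v): #961 ∈ archived.
Suppose #961 ∉ reviewed: no assignment then satisfies all the clues, so #961 ∈ reviewed.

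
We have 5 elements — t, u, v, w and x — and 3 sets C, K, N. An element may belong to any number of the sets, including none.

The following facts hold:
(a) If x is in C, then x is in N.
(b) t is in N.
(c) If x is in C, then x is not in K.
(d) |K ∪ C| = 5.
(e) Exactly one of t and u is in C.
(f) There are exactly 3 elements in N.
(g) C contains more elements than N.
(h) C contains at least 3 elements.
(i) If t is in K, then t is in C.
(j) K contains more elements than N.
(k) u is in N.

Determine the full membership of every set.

C = {t, v, w, x}; K = {t, u, v, w}; N = {t, u, x}

From (b): t ∈ N.
From (k): u ∈ N.
Suppose t ∉ C: no assignment then satisfies all the clues, so t ∈ C.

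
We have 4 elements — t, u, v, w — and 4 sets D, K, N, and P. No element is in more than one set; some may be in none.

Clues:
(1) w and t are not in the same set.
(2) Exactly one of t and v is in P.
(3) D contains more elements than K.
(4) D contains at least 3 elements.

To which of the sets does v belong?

v: D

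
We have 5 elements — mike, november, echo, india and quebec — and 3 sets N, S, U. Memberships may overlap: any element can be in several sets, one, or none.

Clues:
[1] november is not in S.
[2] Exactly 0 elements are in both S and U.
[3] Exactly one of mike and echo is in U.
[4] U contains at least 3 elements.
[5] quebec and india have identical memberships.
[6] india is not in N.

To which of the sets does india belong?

india: U

From (1): november ∉ S.
From (6): india ∉ N.
(5): quebec matches india: quebec ∉ N.
Suppose india ∈ S: no assignment then satisfies all the clues, so india ∉ S.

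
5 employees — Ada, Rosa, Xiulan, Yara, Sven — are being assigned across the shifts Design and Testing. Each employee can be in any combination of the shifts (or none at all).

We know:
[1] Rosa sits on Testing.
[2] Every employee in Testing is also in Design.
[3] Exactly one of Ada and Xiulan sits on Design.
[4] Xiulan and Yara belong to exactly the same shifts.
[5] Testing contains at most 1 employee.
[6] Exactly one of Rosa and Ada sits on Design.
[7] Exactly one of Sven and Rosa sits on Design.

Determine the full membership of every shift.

From (1): Rosa ∈ Testing.
(2) with Rosa ∈ Testing: Rosa ∈ Design.
(5): Testing already has 1, so the rest are out.
(6) (exactly one): Ada ∉ Design.
(7) (exactly one): Sven ∉ Design.
(3) (exactly one): Xiulan ∈ Design.
(4): Yara matches Xiulan: Yara ∈ Design.

Design = {Rosa, Xiulan, Yara}; Testing = {Rosa}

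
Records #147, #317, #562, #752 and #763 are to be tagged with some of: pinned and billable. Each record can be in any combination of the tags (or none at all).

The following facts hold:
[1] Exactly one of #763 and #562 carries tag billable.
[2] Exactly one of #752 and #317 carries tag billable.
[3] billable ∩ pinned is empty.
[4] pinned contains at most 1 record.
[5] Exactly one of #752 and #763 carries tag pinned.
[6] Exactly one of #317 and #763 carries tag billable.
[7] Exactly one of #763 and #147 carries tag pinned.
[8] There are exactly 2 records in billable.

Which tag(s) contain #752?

#752: none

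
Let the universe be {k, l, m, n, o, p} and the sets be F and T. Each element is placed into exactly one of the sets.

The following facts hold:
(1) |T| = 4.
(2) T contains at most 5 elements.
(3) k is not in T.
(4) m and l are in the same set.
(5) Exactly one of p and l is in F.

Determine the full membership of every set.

F = {k, p}; T = {l, m, n, o}

From (3): k ∉ T.
Only one set left: k ∈ F.
Suppose l ∈ F: no assignment then satisfies all the clues, so l ∉ F.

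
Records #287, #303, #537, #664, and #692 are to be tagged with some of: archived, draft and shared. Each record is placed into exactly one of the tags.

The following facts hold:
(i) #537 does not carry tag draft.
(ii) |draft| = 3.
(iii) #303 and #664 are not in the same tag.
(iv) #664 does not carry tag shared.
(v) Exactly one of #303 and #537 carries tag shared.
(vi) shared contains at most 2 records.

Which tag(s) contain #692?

#692: draft

From (i): #537 ∉ draft.
From (iv): #664 ∉ shared.
Suppose #692 ∈ archived: no assignment then satisfies all the clues, so #692 ∉ archived.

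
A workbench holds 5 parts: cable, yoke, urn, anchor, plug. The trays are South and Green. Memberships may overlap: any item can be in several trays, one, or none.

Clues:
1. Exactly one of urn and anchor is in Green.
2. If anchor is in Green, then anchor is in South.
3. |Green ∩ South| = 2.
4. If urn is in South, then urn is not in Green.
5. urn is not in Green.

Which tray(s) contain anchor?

anchor: Green, South

From (5): urn ∉ Green.
(1) (exactly one): anchor ∈ Green.
(2): anchor ∈ South.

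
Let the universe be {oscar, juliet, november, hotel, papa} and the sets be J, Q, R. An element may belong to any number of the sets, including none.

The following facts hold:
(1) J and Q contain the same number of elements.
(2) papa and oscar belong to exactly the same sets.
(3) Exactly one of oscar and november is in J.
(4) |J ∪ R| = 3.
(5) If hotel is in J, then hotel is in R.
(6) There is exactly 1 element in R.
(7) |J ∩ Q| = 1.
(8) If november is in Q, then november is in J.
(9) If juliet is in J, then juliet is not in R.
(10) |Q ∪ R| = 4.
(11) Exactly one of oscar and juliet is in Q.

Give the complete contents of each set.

J = {hotel, juliet, november}; Q = {november, oscar, papa}; R = {hotel}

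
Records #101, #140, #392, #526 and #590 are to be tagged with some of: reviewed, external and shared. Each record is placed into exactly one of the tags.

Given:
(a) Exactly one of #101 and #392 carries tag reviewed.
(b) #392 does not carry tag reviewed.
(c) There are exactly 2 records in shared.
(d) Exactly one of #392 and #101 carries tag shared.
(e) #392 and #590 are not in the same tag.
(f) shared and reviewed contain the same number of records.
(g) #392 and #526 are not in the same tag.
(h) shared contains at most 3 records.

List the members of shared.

From (b): #392 ∉ reviewed.
(a) (exactly one): #101 ∈ reviewed.
(d) (exactly one): #392 ∈ shared.
(e): #590 ∉ shared.
(g): #526 ∉ shared.
(c): only 2 candidates remain for shared, so all are in.

shared = {#140, #392}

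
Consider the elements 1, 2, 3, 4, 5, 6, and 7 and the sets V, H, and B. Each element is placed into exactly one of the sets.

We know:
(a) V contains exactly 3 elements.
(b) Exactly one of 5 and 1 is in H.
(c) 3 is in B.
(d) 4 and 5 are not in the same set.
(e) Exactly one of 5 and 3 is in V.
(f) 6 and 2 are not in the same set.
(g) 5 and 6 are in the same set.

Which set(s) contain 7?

From (c): 3 ∈ B.
(e) (exactly one): 5 ∈ V.
(g): 6 matches 5: 6 ∈ V.
(b) (exactly one): 1 ∈ H.
(d): 4 ∉ V.
(f): 2 ∉ V.
(a): only 3 candidates remain for V, so all are in.

7: V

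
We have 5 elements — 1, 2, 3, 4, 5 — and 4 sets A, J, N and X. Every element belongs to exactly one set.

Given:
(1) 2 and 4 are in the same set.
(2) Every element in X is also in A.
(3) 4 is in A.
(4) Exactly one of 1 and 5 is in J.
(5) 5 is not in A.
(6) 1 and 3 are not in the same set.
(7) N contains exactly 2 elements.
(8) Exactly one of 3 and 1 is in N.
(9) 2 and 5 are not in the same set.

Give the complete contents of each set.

A = {2, 4}; J = {1}; N = {3, 5}; X = {}

From (3): 4 ∈ A.
From (5): 5 ∉ A.
(1): 2 matches 4: 2 ∈ A.
(2) contrapositive: 5 ∉ X.
Suppose 1 ∈ A: no assignment then satisfies all the clues, so 1 ∉ A.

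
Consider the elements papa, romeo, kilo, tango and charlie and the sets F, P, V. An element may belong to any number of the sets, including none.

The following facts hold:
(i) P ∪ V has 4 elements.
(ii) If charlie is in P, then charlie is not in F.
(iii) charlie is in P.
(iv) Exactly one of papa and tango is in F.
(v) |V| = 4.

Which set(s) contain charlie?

charlie: P, V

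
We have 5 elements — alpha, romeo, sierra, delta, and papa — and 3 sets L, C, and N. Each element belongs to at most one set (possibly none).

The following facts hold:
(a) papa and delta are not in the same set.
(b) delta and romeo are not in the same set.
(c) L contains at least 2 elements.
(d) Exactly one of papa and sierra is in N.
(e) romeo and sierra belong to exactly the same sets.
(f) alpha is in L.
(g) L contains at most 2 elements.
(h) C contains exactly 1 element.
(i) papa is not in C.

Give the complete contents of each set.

L = {alpha, papa}; C = {delta}; N = {romeo, sierra}

From (f): alpha ∈ L.
From (i): papa ∉ C.
Suppose romeo ∈ L: no assignment then satisfies all the clues, so romeo ∉ L.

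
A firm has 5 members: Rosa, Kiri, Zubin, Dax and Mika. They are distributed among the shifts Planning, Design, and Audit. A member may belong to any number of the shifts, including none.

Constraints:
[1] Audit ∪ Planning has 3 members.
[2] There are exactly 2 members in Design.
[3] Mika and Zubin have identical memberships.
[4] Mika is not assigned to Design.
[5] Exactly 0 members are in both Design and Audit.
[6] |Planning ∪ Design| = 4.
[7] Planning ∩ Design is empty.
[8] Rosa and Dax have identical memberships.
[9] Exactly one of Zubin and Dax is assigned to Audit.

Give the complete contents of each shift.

From (4): Mika ∉ Design.
(3): Zubin matches Mika: Zubin ∉ Design.
Suppose Rosa ∈ Planning: no assignment then satisfies all the clues, so Rosa ∉ Planning.

Planning = {Mika, Zubin}; Design = {Dax, Rosa}; Audit = {Kiri, Mika, Zubin}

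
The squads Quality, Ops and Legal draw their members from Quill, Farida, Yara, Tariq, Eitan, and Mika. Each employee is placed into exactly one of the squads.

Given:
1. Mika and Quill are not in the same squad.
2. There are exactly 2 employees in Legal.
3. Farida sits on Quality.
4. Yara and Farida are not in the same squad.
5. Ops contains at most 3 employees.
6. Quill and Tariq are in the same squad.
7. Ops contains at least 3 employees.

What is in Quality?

Quality = {Farida}

From (3): Farida ∈ Quality.
(4): Yara ∉ Quality.
Suppose Quill ∈ Quality: no assignment then satisfies all the clues, so Quill ∉ Quality.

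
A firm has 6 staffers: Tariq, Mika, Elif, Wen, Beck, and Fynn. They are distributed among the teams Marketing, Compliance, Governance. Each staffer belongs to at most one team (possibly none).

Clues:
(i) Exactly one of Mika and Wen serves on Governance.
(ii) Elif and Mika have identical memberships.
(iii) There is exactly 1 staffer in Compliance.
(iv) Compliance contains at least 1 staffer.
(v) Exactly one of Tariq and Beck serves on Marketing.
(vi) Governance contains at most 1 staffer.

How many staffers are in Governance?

1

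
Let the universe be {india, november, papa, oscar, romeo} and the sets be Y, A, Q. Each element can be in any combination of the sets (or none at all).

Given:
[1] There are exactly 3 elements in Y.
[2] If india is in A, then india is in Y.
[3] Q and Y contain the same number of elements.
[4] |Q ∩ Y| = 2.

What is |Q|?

3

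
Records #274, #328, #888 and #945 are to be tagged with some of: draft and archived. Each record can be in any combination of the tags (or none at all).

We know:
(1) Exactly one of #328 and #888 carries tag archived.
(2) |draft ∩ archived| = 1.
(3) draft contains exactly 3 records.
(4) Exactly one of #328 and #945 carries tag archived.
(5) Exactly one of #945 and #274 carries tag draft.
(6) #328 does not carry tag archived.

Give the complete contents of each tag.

draft = {#274, #328, #888}; archived = {#888, #945}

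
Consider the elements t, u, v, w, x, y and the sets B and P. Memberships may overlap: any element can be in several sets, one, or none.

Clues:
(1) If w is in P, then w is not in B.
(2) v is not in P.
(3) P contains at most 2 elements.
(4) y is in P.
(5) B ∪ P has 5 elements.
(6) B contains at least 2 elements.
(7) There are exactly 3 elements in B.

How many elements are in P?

2

From (2): v ∉ P.
From (4): y ∈ P.
Suppose y ∈ B: no assignment then satisfies all the clues, so y ∉ B.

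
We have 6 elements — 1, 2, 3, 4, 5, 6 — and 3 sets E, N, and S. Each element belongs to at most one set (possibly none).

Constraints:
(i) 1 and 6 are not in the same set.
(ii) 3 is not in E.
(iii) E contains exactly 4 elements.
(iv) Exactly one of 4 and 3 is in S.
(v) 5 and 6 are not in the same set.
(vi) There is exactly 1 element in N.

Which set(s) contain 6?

From (ii): 3 ∉ E.
Suppose 6 ∈ E: no assignment then satisfies all the clues, so 6 ∉ E.

6: N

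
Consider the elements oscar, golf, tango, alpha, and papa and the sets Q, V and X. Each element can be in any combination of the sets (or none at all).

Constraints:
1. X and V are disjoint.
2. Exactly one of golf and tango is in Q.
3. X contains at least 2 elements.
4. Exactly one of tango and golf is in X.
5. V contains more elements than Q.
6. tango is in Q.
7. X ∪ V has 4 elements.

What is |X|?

From (6): tango ∈ Q.
(2) (exactly one): golf ∉ Q.
Suppose oscar ∈ Q: no assignment then satisfies all the clues, so oscar ∉ Q.

2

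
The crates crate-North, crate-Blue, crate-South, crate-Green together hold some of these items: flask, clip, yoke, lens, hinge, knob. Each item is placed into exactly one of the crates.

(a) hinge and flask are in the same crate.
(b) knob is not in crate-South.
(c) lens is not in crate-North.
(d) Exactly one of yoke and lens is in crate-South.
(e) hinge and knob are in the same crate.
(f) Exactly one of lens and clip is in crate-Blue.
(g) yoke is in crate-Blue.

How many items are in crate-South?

1

From (b): knob ∉ crate-South.
From (c): lens ∉ crate-North.
From (g): yoke ∈ crate-Blue.
(d) (exactly one): lens ∈ crate-South.
(e): hinge matches knob: hinge ∉ crate-South.
(f) (exactly one): clip ∈ crate-Blue.
(a): flask matches hinge: flask ∉ crate-South.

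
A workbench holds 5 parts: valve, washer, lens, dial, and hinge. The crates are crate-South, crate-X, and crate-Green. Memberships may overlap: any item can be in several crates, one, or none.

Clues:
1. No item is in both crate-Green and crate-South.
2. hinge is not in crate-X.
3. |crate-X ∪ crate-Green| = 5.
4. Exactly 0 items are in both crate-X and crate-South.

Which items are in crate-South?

crate-South = {}

From (2): hinge ∉ crate-X.
Suppose valve ∈ crate-South: no assignment then satisfies all the clues, so valve ∉ crate-South.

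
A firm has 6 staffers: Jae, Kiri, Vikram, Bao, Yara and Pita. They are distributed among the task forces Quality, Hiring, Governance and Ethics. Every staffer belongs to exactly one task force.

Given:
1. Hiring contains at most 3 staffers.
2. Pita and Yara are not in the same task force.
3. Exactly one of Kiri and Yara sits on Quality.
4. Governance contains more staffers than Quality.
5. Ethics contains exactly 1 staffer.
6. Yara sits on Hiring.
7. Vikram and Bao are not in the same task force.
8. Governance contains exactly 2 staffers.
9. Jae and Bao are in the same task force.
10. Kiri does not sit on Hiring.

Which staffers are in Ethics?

Ethics = {Pita}

From (6): Yara ∈ Hiring.
From (10): Kiri ∉ Hiring.
(2): Pita ∉ Hiring.
(3) (exactly one): Kiri ∈ Quality.
Suppose Jae ∈ Ethics: no assignment then satisfies all the clues, so Jae ∉ Ethics.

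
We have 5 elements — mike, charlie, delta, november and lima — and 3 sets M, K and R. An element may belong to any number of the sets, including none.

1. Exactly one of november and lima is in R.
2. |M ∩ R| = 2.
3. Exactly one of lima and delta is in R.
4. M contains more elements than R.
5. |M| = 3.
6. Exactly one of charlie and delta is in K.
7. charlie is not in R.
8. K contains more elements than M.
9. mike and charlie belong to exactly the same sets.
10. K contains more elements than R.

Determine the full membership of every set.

M = {delta, lima, november}; K = {charlie, lima, mike, november}; R = {delta, november}

From (7): charlie ∉ R.
(9): mike matches charlie: mike ∉ R.
Suppose mike ∈ M: no assignment then satisfies all the clues, so mike ∉ M.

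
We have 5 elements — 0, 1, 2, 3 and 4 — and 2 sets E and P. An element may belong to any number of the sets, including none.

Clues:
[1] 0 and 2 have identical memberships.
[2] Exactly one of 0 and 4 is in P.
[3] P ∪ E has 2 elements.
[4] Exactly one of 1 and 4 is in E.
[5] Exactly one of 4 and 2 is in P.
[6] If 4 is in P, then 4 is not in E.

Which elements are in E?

E = {1}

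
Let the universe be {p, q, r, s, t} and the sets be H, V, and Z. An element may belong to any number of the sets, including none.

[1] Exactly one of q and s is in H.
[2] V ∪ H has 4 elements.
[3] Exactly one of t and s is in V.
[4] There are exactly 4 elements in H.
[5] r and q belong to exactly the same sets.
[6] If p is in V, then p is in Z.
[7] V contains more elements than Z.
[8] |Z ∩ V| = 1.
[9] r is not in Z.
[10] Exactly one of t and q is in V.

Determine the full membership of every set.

H = {p, q, r, t}; V = {p, t}; Z = {p}

From (9): r ∉ Z.
(5): q matches r: q ∉ Z.
Suppose p ∉ H: no assignment then satisfies all the clues, so p ∈ H.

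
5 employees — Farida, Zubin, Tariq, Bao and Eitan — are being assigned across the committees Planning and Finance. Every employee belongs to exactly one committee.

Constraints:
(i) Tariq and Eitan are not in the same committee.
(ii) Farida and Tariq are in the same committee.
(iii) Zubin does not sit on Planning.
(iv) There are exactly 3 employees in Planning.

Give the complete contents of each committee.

Planning = {Bao, Farida, Tariq}; Finance = {Eitan, Zubin}

From (iii): Zubin ∉ Planning.
Only one committee left: Zubin ∈ Finance.
Suppose Farida ∉ Planning: no assignment then satisfies all the clues, so Farida ∈ Planning.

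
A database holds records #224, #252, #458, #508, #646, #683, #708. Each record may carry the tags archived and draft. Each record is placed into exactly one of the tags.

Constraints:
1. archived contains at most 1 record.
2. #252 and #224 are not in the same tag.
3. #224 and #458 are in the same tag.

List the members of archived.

archived = {#252}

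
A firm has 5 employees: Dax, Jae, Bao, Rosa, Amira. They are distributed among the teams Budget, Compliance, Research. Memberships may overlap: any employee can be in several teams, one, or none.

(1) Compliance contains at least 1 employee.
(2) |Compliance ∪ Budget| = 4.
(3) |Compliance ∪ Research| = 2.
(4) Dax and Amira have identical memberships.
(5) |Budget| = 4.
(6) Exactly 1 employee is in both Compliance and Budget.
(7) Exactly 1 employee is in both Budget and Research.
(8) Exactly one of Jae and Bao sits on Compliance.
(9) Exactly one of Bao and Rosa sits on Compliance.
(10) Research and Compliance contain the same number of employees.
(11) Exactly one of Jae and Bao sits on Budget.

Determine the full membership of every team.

Budget = {Amira, Bao, Dax, Rosa}; Compliance = {Bao}; Research = {Rosa}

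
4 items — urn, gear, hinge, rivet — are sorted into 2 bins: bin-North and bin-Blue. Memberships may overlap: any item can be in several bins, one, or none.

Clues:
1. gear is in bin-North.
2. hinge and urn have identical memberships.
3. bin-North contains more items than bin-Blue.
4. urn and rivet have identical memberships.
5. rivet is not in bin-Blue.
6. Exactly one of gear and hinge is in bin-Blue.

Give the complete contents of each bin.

bin-North = {gear, hinge, rivet, urn}; bin-Blue = {gear}

From (1): gear ∈ bin-North.
From (5): rivet ∉ bin-Blue.
(4): urn matches rivet: urn ∉ bin-Blue.
(2): hinge matches urn: hinge ∉ bin-Blue.
(6) (exactly one): gear ∈ bin-Blue.
Suppose urn ∉ bin-North: no assignment then satisfies all the clues, so urn ∈ bin-North.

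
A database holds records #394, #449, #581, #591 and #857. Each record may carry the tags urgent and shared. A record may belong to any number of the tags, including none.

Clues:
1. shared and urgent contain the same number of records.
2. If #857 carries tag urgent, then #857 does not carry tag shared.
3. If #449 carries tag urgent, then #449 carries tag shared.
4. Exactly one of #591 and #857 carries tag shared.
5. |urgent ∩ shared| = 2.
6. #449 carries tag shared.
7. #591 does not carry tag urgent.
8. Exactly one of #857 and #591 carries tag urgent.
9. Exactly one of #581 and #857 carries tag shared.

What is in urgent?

urgent = {#449, #581, #857}

From (6): #449 ∈ shared.
From (7): #591 ∉ urgent.
(8) (exactly one): #857 ∈ urgent.
(2): #857 ∉ shared.
(4) (exactly one): #591 ∈ shared.
(9) (exactly one): #581 ∈ shared.
Suppose #394 ∈ urgent: no assignment then satisfies all the clues, so #394 ∉ urgent.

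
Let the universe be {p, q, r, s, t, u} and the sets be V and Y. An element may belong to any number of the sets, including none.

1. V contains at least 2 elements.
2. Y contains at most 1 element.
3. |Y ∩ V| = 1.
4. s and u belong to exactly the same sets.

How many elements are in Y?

1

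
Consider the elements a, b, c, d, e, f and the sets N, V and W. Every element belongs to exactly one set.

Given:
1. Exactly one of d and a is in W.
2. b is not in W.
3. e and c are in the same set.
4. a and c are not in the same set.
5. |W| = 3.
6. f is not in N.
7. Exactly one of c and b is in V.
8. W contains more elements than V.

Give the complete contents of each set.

N = {a}; V = {b, f}; W = {c, d, e}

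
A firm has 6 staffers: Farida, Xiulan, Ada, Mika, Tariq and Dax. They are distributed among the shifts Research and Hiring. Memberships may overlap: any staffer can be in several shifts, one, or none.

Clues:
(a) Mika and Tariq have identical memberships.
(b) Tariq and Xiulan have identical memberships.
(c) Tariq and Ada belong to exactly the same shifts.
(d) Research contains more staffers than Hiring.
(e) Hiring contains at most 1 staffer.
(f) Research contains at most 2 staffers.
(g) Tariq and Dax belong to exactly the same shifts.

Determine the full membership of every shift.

Research = {Farida}; Hiring = {}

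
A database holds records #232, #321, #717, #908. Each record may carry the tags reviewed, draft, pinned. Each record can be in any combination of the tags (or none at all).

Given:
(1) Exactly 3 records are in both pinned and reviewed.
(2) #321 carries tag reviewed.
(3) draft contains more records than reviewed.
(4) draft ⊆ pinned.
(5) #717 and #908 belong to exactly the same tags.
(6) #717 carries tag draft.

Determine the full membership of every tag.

reviewed = {#321, #717, #908}; draft = {#232, #321, #717, #908}; pinned = {#232, #321, #717, #908}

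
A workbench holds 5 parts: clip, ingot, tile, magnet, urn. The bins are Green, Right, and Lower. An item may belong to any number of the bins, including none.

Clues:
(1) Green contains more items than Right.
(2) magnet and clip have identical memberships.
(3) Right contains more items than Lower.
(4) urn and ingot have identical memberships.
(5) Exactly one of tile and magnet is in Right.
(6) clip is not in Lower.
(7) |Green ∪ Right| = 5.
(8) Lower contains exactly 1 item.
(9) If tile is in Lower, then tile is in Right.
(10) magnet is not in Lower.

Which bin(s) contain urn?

urn: Green, Right

From (6): clip ∉ Lower.
From (10): magnet ∉ Lower.
Suppose urn ∉ Green: no assignment then satisfies all the clues, so urn ∈ Green.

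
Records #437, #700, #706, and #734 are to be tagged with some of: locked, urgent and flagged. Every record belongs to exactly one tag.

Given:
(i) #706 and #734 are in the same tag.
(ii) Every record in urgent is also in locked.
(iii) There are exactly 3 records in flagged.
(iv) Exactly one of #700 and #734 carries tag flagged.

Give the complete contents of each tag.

locked = {#700}; urgent = {}; flagged = {#437, #706, #734}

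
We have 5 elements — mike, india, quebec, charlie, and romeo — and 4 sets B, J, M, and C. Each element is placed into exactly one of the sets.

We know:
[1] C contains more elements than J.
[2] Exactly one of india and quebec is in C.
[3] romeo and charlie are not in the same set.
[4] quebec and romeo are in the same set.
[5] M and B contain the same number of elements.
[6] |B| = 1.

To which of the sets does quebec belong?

quebec: C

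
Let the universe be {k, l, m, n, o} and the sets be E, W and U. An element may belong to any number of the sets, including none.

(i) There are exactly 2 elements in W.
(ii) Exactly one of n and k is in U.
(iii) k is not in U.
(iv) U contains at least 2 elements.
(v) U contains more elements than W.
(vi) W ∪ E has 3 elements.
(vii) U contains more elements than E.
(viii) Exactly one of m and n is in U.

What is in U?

From (iii): k ∉ U.
(ii) (exactly one): n ∈ U.
(viii) (exactly one): m ∉ U.
Suppose l ∉ U: no assignment then satisfies all the clues, so l ∈ U.

U = {l, n, o}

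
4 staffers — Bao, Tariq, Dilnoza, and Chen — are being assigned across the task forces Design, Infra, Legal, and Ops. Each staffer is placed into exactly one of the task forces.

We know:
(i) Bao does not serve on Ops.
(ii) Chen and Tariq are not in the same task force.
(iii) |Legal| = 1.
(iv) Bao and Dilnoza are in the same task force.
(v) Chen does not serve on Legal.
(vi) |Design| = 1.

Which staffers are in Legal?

Legal = {Tariq}

From (i): Bao ∉ Ops.
From (v): Chen ∉ Legal.
(iv): Dilnoza matches Bao: Dilnoza ∉ Ops.
Suppose Bao ∈ Legal: no assignment then satisfies all the clues, so Bao ∉ Legal.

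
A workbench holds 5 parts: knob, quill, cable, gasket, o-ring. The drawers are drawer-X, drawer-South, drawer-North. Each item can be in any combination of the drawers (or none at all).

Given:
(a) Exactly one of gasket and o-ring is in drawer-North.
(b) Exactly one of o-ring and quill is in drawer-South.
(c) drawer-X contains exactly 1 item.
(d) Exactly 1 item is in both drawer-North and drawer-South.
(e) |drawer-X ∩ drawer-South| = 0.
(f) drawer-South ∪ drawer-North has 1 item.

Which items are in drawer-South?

drawer-South = {o-ring}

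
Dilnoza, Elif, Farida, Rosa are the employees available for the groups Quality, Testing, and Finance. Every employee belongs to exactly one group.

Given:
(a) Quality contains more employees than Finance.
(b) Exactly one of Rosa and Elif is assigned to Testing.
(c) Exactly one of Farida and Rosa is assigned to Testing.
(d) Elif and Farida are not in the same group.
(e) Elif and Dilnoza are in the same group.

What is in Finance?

Finance = {Farida}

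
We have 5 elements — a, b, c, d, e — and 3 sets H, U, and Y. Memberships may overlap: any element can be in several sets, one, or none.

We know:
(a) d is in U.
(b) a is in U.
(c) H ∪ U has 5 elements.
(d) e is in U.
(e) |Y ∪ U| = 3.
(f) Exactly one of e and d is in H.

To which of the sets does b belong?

From (a): d ∈ U.
From (b): a ∈ U.
From (d): e ∈ U.
Suppose b ∉ H: no assignment then satisfies all the clues, so b ∈ H.

b: H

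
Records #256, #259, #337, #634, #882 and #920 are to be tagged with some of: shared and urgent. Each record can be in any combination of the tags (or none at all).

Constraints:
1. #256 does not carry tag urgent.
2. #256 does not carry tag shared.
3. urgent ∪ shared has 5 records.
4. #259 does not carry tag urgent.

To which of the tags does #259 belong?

From (1): #256 ∉ urgent.
From (2): #256 ∉ shared.
From (4): #259 ∉ urgent.
Suppose #259 ∉ shared: no assignment then satisfies all the clues, so #259 ∈ shared.

#259: shared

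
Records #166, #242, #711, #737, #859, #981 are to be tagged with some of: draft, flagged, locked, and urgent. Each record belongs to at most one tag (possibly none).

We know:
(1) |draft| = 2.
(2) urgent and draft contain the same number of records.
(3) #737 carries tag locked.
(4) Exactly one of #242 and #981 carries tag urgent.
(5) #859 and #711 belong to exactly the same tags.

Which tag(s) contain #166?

#166: urgent

From (3): #737 ∈ locked.
Suppose #166 ∈ draft: no assignment then satisfies all the clues, so #166 ∉ draft.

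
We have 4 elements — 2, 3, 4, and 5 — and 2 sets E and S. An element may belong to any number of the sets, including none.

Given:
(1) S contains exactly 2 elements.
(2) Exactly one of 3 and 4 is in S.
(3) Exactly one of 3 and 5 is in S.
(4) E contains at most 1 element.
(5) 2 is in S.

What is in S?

S = {2, 3}

From (5): 2 ∈ S.
Suppose 3 ∉ S: no assignment then satisfies all the clues, so 3 ∈ S.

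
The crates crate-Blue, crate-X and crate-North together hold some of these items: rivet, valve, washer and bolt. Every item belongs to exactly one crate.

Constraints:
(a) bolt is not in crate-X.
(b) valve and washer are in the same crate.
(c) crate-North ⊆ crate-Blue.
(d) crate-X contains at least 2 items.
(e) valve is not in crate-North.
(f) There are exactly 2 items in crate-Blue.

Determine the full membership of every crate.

crate-Blue = {bolt, rivet}; crate-X = {valve, washer}; crate-North = {}

From (a): bolt ∉ crate-X.
From (e): valve ∉ crate-North.
(b): washer matches valve: washer ∉ crate-North.
Suppose rivet ∉ crate-Blue: no assignment then satisfies all the clues, so rivet ∈ crate-Blue.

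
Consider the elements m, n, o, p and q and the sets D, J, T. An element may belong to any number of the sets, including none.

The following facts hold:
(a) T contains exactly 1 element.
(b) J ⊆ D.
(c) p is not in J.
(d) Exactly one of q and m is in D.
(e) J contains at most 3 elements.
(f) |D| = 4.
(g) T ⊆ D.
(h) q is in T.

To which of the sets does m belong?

From (c): p ∉ J.
From (h): q ∈ T.
(a): T already has 1, so the rest are out.
(g) with q ∈ T: q ∈ D.
(d) (exactly one): m ∉ D.
(f): only 4 candidates remain for D, so all are in.
(b) contrapositive: m ∉ J.

m: none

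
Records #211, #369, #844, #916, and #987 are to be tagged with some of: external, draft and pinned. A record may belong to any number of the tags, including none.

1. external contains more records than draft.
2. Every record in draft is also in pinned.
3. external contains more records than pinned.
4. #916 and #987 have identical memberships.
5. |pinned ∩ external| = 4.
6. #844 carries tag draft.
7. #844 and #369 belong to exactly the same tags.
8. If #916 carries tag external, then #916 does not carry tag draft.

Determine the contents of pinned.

pinned = {#369, #844, #916, #987}

From (6): #844 ∈ draft.
(2) with #844 ∈ draft: #844 ∈ pinned.
(7): #369 matches #844: #369 ∈ draft.
(7): #369 matches #844: #369 ∈ pinned.
Suppose #211 ∈ pinned: no assignment then satisfies all the clues, so #211 ∉ pinned.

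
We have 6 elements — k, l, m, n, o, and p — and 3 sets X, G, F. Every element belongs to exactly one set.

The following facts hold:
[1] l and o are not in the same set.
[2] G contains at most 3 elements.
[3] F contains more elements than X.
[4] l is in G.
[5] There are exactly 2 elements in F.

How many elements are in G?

3

From (4): l ∈ G.
(1): o ∉ G.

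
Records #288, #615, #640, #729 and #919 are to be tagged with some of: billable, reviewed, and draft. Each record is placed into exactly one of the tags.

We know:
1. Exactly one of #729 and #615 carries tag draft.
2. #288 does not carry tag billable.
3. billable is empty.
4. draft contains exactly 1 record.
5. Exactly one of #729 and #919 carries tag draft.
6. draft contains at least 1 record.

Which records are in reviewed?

reviewed = {#288, #615, #640, #919}

From (2): #288 ∉ billable.
(3): billable already has 0, so the rest are out.
Suppose #288 ∉ reviewed: no assignment then satisfies all the clues, so #288 ∈ reviewed.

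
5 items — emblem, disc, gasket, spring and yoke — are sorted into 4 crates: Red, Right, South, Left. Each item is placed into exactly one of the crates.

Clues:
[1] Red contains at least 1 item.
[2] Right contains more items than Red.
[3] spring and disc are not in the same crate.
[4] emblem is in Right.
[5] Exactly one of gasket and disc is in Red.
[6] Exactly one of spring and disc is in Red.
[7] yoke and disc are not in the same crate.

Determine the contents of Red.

Red = {disc}

From (4): emblem ∈ Right.
Suppose disc ∉ Red: no assignment then satisfies all the clues, so disc ∈ Red.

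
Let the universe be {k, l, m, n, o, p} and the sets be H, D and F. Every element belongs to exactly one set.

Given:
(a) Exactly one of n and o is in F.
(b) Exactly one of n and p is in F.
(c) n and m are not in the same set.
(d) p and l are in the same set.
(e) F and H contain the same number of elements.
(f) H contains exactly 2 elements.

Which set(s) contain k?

k: F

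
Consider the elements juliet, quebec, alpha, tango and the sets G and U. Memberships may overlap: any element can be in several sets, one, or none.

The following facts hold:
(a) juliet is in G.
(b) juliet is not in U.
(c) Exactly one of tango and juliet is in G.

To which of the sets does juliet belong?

juliet: G

From (a): juliet ∈ G.
From (b): juliet ∉ U.
(c) (exactly one): tango ∉ G.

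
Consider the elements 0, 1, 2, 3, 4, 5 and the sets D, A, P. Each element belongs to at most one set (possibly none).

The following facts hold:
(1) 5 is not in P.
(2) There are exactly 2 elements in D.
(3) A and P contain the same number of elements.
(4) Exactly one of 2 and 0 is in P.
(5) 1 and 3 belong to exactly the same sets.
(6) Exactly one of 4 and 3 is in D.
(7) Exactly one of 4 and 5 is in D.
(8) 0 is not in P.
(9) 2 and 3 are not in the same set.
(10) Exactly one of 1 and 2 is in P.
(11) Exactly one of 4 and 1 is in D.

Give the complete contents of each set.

D = {0, 4}; A = {5}; P = {2}

From (1): 5 ∉ P.
From (8): 0 ∉ P.
(4) (exactly one): 2 ∈ P.
(9): 3 ∉ P.
(10) (exactly one): 1 ∉ P.
Suppose 0 ∉ D: no assignment then satisfies all the clues, so 0 ∈ D.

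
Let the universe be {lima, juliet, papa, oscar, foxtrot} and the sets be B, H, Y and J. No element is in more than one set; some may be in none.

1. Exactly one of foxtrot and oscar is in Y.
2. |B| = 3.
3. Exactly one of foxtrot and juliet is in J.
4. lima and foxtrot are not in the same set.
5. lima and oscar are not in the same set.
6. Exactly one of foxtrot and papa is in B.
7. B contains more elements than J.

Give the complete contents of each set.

B = {juliet, lima, papa}; H = {}; Y = {oscar}; J = {foxtrot}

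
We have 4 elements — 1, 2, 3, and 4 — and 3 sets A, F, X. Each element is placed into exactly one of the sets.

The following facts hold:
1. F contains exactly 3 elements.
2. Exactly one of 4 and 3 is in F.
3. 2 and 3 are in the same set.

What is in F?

F = {1, 2, 3}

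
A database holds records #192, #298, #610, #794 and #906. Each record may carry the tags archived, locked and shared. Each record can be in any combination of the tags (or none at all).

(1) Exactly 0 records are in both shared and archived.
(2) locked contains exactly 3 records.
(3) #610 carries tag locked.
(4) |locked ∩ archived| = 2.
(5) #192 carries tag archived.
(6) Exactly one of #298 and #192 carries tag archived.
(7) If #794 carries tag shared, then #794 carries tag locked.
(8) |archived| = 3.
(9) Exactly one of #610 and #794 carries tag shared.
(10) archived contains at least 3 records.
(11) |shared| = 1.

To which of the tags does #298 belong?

#298: none

From (3): #610 ∈ locked.
From (5): #192 ∈ archived.
(6) (exactly one): #298 ∉ archived.
Suppose #298 ∈ locked: no assignment then satisfies all the clues, so #298 ∉ locked.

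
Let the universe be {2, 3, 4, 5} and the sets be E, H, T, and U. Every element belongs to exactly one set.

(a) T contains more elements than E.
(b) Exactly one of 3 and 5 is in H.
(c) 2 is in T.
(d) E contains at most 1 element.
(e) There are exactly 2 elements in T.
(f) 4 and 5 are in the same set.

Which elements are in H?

H = {4, 5}

From (c): 2 ∈ T.
Suppose 3 ∈ H: no assignment then satisfies all the clues, so 3 ∉ H.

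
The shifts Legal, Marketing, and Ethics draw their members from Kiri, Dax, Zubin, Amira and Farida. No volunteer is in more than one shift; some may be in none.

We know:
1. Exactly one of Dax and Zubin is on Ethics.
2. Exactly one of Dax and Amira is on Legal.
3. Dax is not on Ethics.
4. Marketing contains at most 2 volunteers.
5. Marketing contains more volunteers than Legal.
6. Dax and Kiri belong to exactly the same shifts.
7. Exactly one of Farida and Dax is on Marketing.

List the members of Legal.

From (3): Dax ∉ Ethics.
(1) (exactly one): Zubin ∈ Ethics.
(6): Kiri matches Dax: Kiri ∉ Ethics.
Suppose Kiri ∈ Legal: no assignment then satisfies all the clues, so Kiri ∉ Legal.

Legal = {Amira}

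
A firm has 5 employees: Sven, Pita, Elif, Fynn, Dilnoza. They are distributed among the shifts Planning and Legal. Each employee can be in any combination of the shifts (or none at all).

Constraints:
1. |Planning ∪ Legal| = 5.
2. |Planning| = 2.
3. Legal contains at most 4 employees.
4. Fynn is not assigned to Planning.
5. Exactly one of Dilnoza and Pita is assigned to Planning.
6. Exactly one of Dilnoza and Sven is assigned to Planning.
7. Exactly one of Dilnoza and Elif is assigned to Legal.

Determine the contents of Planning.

Planning = {Dilnoza, Elif}

From (4): Fynn ∉ Planning.
Suppose Sven ∈ Planning: no assignment then satisfies all the clues, so Sven ∉ Planning.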